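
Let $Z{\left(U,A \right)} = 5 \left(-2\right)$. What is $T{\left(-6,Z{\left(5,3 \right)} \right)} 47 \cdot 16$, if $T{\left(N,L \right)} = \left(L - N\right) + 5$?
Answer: $752$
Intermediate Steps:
$Z{\left(U,A \right)} = -10$
$T{\left(N,L \right)} = 5 + L - N$
$T{\left(-6,Z{\left(5,3 \right)} \right)} 47 \cdot 16 = \left(5 - 10 - -6\right) 47 \cdot 16 = \left(5 - 10 + 6\right) 47 \cdot 16 = 1 \cdot 47 \cdot 16 = 47 \cdot 16 = 752$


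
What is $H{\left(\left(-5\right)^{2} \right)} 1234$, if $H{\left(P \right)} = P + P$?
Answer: $61700$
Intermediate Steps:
$H{\left(P \right)} = 2 P$
$H{\left(\left(-5\right)^{2} \right)} 1234 = 2 \left(-5\right)^{2} \cdot 1234 = 2 \cdot 25 \cdot 1234 = 50 \cdot 1234 = 61700$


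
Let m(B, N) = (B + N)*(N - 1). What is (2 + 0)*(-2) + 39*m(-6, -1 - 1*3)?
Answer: 1946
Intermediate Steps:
m(B, N) = (-1 + N)*(B + N) (m(B, N) = (B + N)*(-1 + N) = (-1 + N)*(B + N))
(2 + 0)*(-2) + 39*m(-6, -1 - 1*3) = (2 + 0)*(-2) + 39*((-1 - 1*3)**2 - 1*(-6) - (-1 - 1*3) - 6*(-1 - 1*3)) = 2*(-2) + 39*((-1 - 3)**2 + 6 - (-1 - 3) - 6*(-1 - 3)) = -4 + 39*((-4)**2 + 6 - 1*(-4) - 6*(-4)) = -4 + 39*(16 + 6 + 4 + 24) = -4 + 39*50 = -4 + 1950 = 1946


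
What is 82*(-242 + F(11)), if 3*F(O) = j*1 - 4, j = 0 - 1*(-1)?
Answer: -19926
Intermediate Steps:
j = 1 (j = 0 + 1 = 1)
F(O) = -1 (F(O) = (1*1 - 4)/3 = (1 - 4)/3 = (⅓)*(-3) = -1)
82*(-242 + F(11)) = 82*(-242 - 1) = 82*(-243) = -19926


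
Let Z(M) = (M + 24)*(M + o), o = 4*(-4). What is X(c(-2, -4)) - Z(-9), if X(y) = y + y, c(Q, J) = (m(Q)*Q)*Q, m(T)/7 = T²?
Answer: 599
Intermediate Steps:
o = -16
m(T) = 7*T²
Z(M) = (-16 + M)*(24 + M) (Z(M) = (M + 24)*(M - 16) = (24 + M)*(-16 + M) = (-16 + M)*(24 + M))
c(Q, J) = 7*Q⁴ (c(Q, J) = ((7*Q²)*Q)*Q = (7*Q³)*Q = 7*Q⁴)
X(y) = 2*y
X(c(-2, -4)) - Z(-9) = 2*(7*(-2)⁴) - (-384 + (-9)² + 8*(-9)) = 2*(7*16) - (-384 + 81 - 72) = 2*112 - 1*(-375) = 224 + 375 = 599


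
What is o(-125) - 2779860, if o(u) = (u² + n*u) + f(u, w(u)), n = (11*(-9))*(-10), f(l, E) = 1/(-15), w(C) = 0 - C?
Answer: -43319776/15 ≈ -2.8880e+6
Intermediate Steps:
w(C) = -C
f(l, E) = -1/15
n = 990 (n = -99*(-10) = 990)
o(u) = -1/15 + u² + 990*u (o(u) = (u² + 990*u) - 1/15 = -1/15 + u² + 990*u)
o(-125) - 2779860 = (-1/15 + (-125)² + 990*(-125)) - 2779860 = (-1/15 + 15625 - 123750) - 2779860 = -1621876/15 - 2779860 = -43319776/15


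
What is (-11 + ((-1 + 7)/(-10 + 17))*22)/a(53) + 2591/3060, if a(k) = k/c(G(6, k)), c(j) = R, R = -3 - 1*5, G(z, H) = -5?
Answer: -385139/1135260 ≈ -0.33925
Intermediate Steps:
R = -8 (R = -3 - 5 = -8)
c(j) = -8
a(k) = -k/8 (a(k) = k/(-8) = k*(-1/8) = -k/8)
(-11 + ((-1 + 7)/(-10 + 17))*22)/a(53) + 2591/3060 = (-11 + ((-1 + 7)/(-10 + 17))*22)/((-1/8*53)) + 2591/3060 = (-11 + (6/7)*22)/(-53/8) + 2591*(1/3060) = (-11 + (6*(1/7))*22)*(-8/53) + 2591/3060 = (-11 + (6/7)*22)*(-8/53) + 2591/3060 = (-11 + 132/7)*(-8/53) + 2591/3060 = (55/7)*(-8/53) + 2591/3060 = -440/371 + 2591/3060 = -385139/1135260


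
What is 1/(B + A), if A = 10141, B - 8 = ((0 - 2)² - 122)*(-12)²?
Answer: -1/6843 ≈ -0.00014613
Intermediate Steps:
B = -16984 (B = 8 + ((0 - 2)² - 122)*(-12)² = 8 + ((-2)² - 122)*144 = 8 + (4 - 122)*144 = 8 - 118*144 = 8 - 16992 = -16984)
1/(B + A) = 1/(-16984 + 10141) = 1/(-6843) = -1/6843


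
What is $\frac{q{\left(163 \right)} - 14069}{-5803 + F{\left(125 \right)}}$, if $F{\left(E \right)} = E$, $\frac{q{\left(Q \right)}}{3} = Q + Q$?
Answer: $\frac{13091}{5678} \approx 2.3056$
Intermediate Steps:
$q{\left(Q \right)} = 6 Q$ ($q{\left(Q \right)} = 3 \left(Q + Q\right) = 3 \cdot 2 Q = 6 Q$)
$\frac{q{\left(163 \right)} - 14069}{-5803 + F{\left(125 \right)}} = \frac{6 \cdot 163 - 14069}{-5803 + 125} = \frac{978 + \left(-18131 + 4062\right)}{-5678} = \left(978 - 14069\right) \left(- \frac{1}{5678}\right) = \left(-13091\right) \left(- \frac{1}{5678}\right) = \frac{13091}{5678}$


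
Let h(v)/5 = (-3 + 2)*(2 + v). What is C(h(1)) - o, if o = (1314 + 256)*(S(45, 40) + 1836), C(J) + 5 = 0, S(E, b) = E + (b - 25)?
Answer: -2976725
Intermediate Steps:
S(E, b) = -25 + E + b (S(E, b) = E + (-25 + b) = -25 + E + b)
h(v) = -10 - 5*v (h(v) = 5*((-3 + 2)*(2 + v)) = 5*(-(2 + v)) = 5*(-2 - v) = -10 - 5*v)
C(J) = -5 (C(J) = -5 + 0 = -5)
o = 2976720 (o = (1314 + 256)*((-25 + 45 + 40) + 1836) = 1570*(60 + 1836) = 1570*1896 = 2976720)
C(h(1)) - o = -5 - 1*2976720 = -5 - 2976720 = -2976725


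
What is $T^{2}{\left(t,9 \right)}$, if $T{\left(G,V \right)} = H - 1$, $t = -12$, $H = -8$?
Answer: $81$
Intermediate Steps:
$T{\left(G,V \right)} = -9$ ($T{\left(G,V \right)} = -8 - 1 = -9$)
$T^{2}{\left(t,9 \right)} = \left(-9\right)^{2} = 81$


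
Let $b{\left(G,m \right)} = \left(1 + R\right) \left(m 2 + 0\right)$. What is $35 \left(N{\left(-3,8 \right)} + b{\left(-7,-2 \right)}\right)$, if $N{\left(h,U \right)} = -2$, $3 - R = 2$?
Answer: $-350$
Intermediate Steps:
$R = 1$ ($R = 3 - 2 = 1$)
$b{\left(G,m \right)} = 4 m$ ($b{\left(G,m \right)} = \left(1 + 1\right) \left(m 2 + 0\right) = 2 \left(2 m + 0\right) = 2 \cdot 2 m = 4 m$)
$35 \left(N{\left(-3,8 \right)} + b{\left(-7,-2 \right)}\right) = 35 \left(-2 + 4 \left(-2\right)\right) = 35 \left(-2 - 8\right) = 35 \left(-10\right) = -350$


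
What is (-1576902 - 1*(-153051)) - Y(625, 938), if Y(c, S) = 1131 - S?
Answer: -1424044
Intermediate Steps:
(-1576902 - 1*(-153051)) - Y(625, 938) = (-1576902 - 1*(-153051)) - (1131 - 1*938) = (-1576902 + 153051) - (1131 - 938) = -1423851 - 1*193 = -1423851 - 193 = -1424044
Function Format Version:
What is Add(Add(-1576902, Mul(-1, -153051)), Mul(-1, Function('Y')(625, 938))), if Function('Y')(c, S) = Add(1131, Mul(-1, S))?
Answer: -1424044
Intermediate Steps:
Add(Add(-1576902, Mul(-1, -153051)), Mul(-1, Function('Y')(625, 938))) = Add(Add(-1576902, Mul(-1, -153051)), Mul(-1, Add(1131, Mul(-1, 938)))) = Add(Add(-1576902, 153051), Mul(-1, Add(1131, -938))) = Add(-1423851, Mul(-1, 193)) = Add(-1423851, -193) = -1424044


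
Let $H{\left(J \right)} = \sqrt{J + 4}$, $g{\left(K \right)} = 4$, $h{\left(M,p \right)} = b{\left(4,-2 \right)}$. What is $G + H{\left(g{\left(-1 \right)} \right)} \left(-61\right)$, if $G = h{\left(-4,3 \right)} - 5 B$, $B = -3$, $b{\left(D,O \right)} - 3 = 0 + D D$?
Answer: $34 - 122 \sqrt{2} \approx -138.53$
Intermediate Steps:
$b{\left(D,O \right)} = 3 + D^{2}$ ($b{\left(D,O \right)} = 3 + \left(0 + D D\right) = 3 + \left(0 + D^{2}\right) = 3 + D^{2}$)
$h{\left(M,p \right)} = 19$ ($h{\left(M,p \right)} = 3 + 4^{2} = 3 + 16 = 19$)
$H{\left(J \right)} = \sqrt{4 + J}$
$G = 34$ ($G = 19 - -15 = 19 + 15 = 34$)
$G + H{\left(g{\left(-1 \right)} \right)} \left(-61\right) = 34 + \sqrt{4 + 4} \left(-61\right) = 34 + \sqrt{8} \left(-61\right) = 34 + 2 \sqrt{2} \left(-61\right) = 34 - 122 \sqrt{2}$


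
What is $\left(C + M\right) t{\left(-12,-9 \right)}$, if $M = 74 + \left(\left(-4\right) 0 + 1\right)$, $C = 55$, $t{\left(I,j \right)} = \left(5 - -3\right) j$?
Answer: $-9360$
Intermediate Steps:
$t{\left(I,j \right)} = 8 j$ ($t{\left(I,j \right)} = \left(5 + 3\right) j = 8 j$)
$M = 75$ ($M = 74 + \left(0 + 1\right) = 74 + 1 = 75$)
$\left(C + M\right) t{\left(-12,-9 \right)} = \left(55 + 75\right) 8 \left(-9\right) = 130 \left(-72\right) = -9360$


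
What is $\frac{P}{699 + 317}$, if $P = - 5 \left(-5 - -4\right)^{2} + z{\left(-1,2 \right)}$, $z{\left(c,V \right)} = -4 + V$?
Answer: $- \frac{7}{1016} \approx -0.0068898$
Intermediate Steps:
$P = -7$ ($P = - 5 \left(-5 - -4\right)^{2} + \left(-4 + 2\right) = - 5 \left(-5 + 4\right)^{2} - 2 = - 5 \left(-1\right)^{2} - 2 = \left(-5\right) 1 - 2 = -5 - 2 = -7$)
$\frac{P}{699 + 317} = - \frac{7}{699 + 317} = - \frac{7}{1016}$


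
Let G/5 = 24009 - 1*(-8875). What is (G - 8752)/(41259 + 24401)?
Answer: 38917/16415 ≈ 2.3708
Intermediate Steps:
G = 164420 (G = 5*(24009 - 1*(-8875)) = 5*(24009 + 8875) = 5*32884 = 164420)
(G - 8752)/(41259 + 24401) = (164420 - 8752)/(41259 + 24401) = 155668/65660 = 155668*(1/65660) = 38917/16415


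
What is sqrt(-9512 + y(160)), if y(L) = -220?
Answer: 2*I*sqrt(2433) ≈ 98.651*I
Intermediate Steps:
sqrt(-9512 + y(160)) = sqrt(-9512 - 220) = sqrt(-9732) = 2*I*sqrt(2433)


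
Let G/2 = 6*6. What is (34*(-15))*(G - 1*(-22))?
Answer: -47940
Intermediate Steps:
G = 72 (G = 2*(6*6) = 2*36 = 72)
(34*(-15))*(G - 1*(-22)) = (34*(-15))*(72 - 1*(-22)) = -510*(72 + 22) = -510*94 = -47940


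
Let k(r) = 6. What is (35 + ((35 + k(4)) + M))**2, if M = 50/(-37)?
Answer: 7628644/1369 ≈ 5572.4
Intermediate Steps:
M = -50/37 (M = 50*(-1/37) = -50/37 ≈ -1.3514)
(35 + ((35 + k(4)) + M))**2 = (35 + ((35 + 6) - 50/37))**2 = (35 + (41 - 50/37))**2 = (35 + 1467/37)**2 = (2762/37)**2 = 7628644/1369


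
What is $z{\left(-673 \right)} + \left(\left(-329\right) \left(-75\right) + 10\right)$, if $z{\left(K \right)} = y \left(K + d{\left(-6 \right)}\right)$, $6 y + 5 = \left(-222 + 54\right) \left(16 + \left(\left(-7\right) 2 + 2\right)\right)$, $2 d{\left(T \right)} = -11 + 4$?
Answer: $\frac{404067}{4} \approx 1.0102 \cdot 10^{5}$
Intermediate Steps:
$d{\left(T \right)} = - \frac{7}{2}$ ($d{\left(T \right)} = \frac{-11 + 4}{2} = \frac{1}{2} \left(-7\right) = - \frac{7}{2}$)
$y = - \frac{677}{6}$ ($y = - \frac{5}{6} + \frac{\left(-222 + 54\right) \left(16 + \left(\left(-7\right) 2 + 2\right)\right)}{6} = - \frac{5}{6} + \frac{\left(-168\right) \left(16 + \left(-14 + 2\right)\right)}{6} = - \frac{5}{6} + \frac{\left(-168\right) \left(16 - 12\right)}{6} = - \frac{5}{6} + \frac{\left(-168\right) 4}{6} = - \frac{5}{6} + \frac{1}{6} \left(-672\right) = - \frac{5}{6} - 112 = - \frac{677}{6} \approx -112.83$)
$z{\left(K \right)} = \frac{4739}{12} - \frac{677 K}{6}$ ($z{\left(K \right)} = - \frac{677 \left(K - \frac{7}{2}\right)}{6} = - \frac{677 \left(- \frac{7}{2} + K\right)}{6} = \frac{4739}{12} - \frac{677 K}{6}$)
$z{\left(-673 \right)} + \left(\left(-329\right) \left(-75\right) + 10\right) = \left(\frac{4739}{12} - - \frac{455621}{6}\right) + \left(\left(-329\right) \left(-75\right) + 10\right) = \left(\frac{4739}{12} + \frac{455621}{6}\right) + \left(24675 + 10\right) = \frac{305327}{4} + 24685 = \frac{404067}{4}$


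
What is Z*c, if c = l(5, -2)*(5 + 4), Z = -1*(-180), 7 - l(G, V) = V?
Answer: 14580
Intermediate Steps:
l(G, V) = 7 - V
Z = 180
c = 81 (c = (7 - 1*(-2))*(5 + 4) = (7 + 2)*9 = 9*9 = 81)
Z*c = 180*81 = 14580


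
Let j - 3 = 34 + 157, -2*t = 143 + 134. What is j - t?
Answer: 665/2 ≈ 332.50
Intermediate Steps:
t = -277/2 (t = -(143 + 134)/2 = -½*277 = -277/2 ≈ -138.50)
j = 194 (j = 3 + (34 + 157) = 3 + 191 = 194)
j - t = 194 - 1*(-277/2) = 194 + 277/2 = 665/2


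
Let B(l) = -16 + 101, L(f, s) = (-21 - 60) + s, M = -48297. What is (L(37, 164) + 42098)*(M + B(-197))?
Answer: -2033630372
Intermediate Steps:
L(f, s) = -81 + s
B(l) = 85
(L(37, 164) + 42098)*(M + B(-197)) = ((-81 + 164) + 42098)*(-48297 + 85) = (83 + 42098)*(-48212) = 42181*(-48212) = -2033630372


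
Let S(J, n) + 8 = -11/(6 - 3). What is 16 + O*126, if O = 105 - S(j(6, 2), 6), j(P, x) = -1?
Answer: 14716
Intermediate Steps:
S(J, n) = -35/3 (S(J, n) = -8 - 11/(6 - 3) = -8 - 11/3 = -35/3)
O = 350/3 (O = 105 - 1*(-35/3) = 105 + 35/3 = 350/3 ≈ 116.67)
16 + O*126 = 16 + (350/3)*126 = 16 + 14700 = 14716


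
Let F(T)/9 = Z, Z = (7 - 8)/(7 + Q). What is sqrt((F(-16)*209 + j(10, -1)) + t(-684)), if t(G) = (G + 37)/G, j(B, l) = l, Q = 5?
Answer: I*sqrt(2037826)/114 ≈ 12.522*I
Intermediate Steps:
Z = -1/12 (Z = (7 - 8)/(7 + 5) = -1/12 ≈ -0.083333)
F(T) = -3/4 (F(T) = 9*(-1/12) = -3/4)
t(G) = (37 + G)/G
sqrt((F(-16)*209 + j(10, -1)) + t(-684)) = sqrt((-3/4*209 - 1) + (37 - 684)/(-684)) = sqrt((-627/4 - 1) - 1/684*(-647)) = sqrt(-631/4 + 647/684) = sqrt(-53627/342) = I*sqrt(2037826)/114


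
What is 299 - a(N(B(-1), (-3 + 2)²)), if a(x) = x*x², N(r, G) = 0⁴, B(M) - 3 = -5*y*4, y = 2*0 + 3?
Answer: 299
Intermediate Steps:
y = 3 (y = 0 + 3 = 3)
B(M) = -57 (B(M) = 3 - 5*3*4 = 3 - 15*4 = 3 - 60 = -57)
N(r, G) = 0
a(x) = x³
299 - a(N(B(-1), (-3 + 2)²)) = 299 - 1*0³ = 299 - 1*0 = 299 + 0 = 299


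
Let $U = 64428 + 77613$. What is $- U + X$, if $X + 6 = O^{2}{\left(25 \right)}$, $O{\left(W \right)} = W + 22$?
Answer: $-139838$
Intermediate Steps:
$O{\left(W \right)} = 22 + W$
$U = 142041$
$X = 2203$ ($X = -6 + \left(22 + 25\right)^{2} = -6 + 47^{2} = -6 + 2209 = 2203$)
$- U + X = \left(-1\right) 142041 + 2203 = -142041 + 2203 = -139838$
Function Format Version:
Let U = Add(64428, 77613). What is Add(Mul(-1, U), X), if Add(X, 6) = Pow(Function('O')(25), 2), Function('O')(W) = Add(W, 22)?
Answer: -139838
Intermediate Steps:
Function('O')(W) = Add(22, W)
U = 142041
X = 2203 (X = Add(-6, Pow(Add(22, 25), 2)) = Add(-6, Pow(47, 2)) = Add(-6, 2209) = 2203)
Add(Mul(-1, U), X) = Add(Mul(-1, 142041), 2203) = Add(-142041, 2203) = -139838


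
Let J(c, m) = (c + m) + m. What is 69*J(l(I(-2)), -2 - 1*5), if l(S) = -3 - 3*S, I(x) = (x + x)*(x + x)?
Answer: -4485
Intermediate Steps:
I(x) = 4*x² (I(x) = (2*x)*(2*x) = 4*x²)
J(c, m) = c + 2*m
69*J(l(I(-2)), -2 - 1*5) = 69*((-3 - 12*(-2)²) + 2*(-2 - 1*5)) = 69*((-3 - 12*4) + 2*(-2 - 5)) = 69*((-3 - 3*16) + 2*(-7)) = 69*((-3 - 48) - 14) = 69*(-51 - 14) = 69*(-65) = -4485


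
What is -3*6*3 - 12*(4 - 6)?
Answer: -30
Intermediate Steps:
-3*6*3 - 12*(4 - 6) = -18*3 - 12*(-2) = -54 + 24 = -30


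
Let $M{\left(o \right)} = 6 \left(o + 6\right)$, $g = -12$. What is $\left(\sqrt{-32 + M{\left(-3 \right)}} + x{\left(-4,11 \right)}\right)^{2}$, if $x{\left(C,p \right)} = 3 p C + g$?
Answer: $\left(144 - i \sqrt{14}\right)^{2} \approx 20722.0 - 1077.6 i$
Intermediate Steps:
$M{\left(o \right)} = 36 + 6 o$ ($M{\left(o \right)} = 6 \left(6 + o\right) = 36 + 6 o$)
$x{\left(C,p \right)} = -12 + 3 C p$ ($x{\left(C,p \right)} = 3 p C - 12 = 3 C p - 12 = -12 + 3 C p$)
$\left(\sqrt{-32 + M{\left(-3 \right)}} + x{\left(-4,11 \right)}\right)^{2} = \left(\sqrt{-32 + \left(36 + 6 \left(-3\right)\right)} + \left(-12 + 3 \left(-4\right) 11\right)\right)^{2} = \left(\sqrt{-32 + \left(36 - 18\right)} - 144\right)^{2} = \left(\sqrt{-32 + 18} - 144\right)^{2} = \left(\sqrt{-14} - 144\right)^{2} = \left(i \sqrt{14} - 144\right)^{2} = \left(-144 + i \sqrt{14}\right)^{2}$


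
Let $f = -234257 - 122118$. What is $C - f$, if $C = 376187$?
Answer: $732562$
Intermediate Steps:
$f = -356375$
$C - f = 376187 - -356375 = 376187 + 356375 = 732562$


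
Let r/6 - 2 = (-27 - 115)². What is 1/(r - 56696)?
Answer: 1/64300 ≈ 1.5552e-5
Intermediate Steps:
r = 120996 (r = 12 + 6*(-27 - 115)² = 12 + 6*(-142)² = 12 + 6*20164 = 12 + 120984 = 120996)
1/(r - 56696) = 1/(120996 - 56696) = 1/64300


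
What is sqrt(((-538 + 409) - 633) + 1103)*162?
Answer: 162*sqrt(341) ≈ 2991.5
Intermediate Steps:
sqrt(((-538 + 409) - 633) + 1103)*162 = sqrt((-129 - 633) + 1103)*162 = sqrt(-762 + 1103)*162 = sqrt(341)*162 = 162*sqrt(341)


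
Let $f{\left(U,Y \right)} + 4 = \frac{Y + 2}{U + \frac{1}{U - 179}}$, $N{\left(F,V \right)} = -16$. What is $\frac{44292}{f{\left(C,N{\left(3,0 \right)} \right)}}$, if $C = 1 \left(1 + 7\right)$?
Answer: $- \frac{30273582}{3931} \approx -7701.2$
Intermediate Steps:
$C = 8$ ($C = 1 \cdot 8 = 8$)
$f{\left(U,Y \right)} = -4 + \frac{2 + Y}{U + \frac{1}{-179 + U}}$ ($f{\left(U,Y \right)} = -4 + \frac{Y + 2}{U + \frac{1}{U - 179}} = -4 + \frac{2 + Y}{U + \frac{1}{-179 + U}}$)
$\frac{44292}{f{\left(C,N{\left(3,0 \right)} \right)}} = \frac{44292}{\frac{1}{1 + 8^{2} - 1432} \left(-362 - -2864 - 4 \cdot 8^{2} + 718 \cdot 8 + 8 \left(-16\right)\right)} = \frac{44292}{\frac{1}{1 + 64 - 1432} \left(-362 + 2864 - 256 + 5744 - 128\right)} = \frac{44292}{\frac{1}{-1367} \left(-362 + 2864 - 256 + 5744 - 128\right)} = \frac{44292}{\left(- \frac{1}{1367}\right) 7862} = \frac{44292}{- \frac{7862}{1367}} = 44292 \left(- \frac{1367}{7862}\right) = - \frac{30273582}{3931}$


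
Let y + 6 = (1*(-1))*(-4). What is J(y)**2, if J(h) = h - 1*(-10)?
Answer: 64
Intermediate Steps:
y = -2 (y = -6 + (1*(-1))*(-4) = -6 - 1*(-4) = -6 + 4 = -2)
J(h) = 10 + h (J(h) = h + 10 = 10 + h)
J(y)**2 = (10 - 2)**2 = 8**2 = 64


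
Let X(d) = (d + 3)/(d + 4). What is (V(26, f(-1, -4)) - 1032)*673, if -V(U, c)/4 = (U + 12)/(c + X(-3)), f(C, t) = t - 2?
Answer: -2032460/3 ≈ -6.7749e+5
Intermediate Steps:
f(C, t) = -2 + t
X(d) = (3 + d)/(4 + d)
V(U, c) = -4*(12 + U)/c (V(U, c) = -4*(U + 12)/(c + (3 - 3)/(4 - 3)) = -4*(12 + U)/(c + 0/1) = -4*(12 + U)/(c + 1*0) = -4*(12 + U)/(c + 0) = -4*(12 + U)/c)
(V(26, f(-1, -4)) - 1032)*673 = (4*(-12 - 1*26)/(-2 - 4) - 1032)*673 = (4*(-12 - 26)/(-6) - 1032)*673 = (4*(-⅙)*(-38) - 1032)*673 = (76/3 - 1032)*673 = -3020/3*673 = -2032460/3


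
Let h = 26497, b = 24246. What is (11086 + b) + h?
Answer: 61829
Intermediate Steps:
(11086 + b) + h = (11086 + 24246) + 26497 = 35332 + 26497 = 61829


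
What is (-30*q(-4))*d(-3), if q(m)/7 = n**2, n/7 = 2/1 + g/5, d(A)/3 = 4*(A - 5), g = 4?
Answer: 38723328/5 ≈ 7.7447e+6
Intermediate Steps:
d(A) = -60 + 12*A (d(A) = 3*(4*(A - 5)) = 3*(4*(-5 + A)) = 3*(-20 + 4*A) = -60 + 12*A)
n = 98/5 (n = 7*(2/1 + 4/5) = 7*(2*1 + 4*(1/5)) = 7*(2 + 4/5) = 7*(14/5) = 98/5 ≈ 19.600)
q(m) = 67228/25 (q(m) = 7*(98/5)**2 = 7*(9604/25) = 67228/25)
(-30*q(-4))*d(-3) = (-30*67228/25)*(-60 + 12*(-3)) = -403368*(-60 - 36)/5 = -403368/5*(-96) = 38723328/5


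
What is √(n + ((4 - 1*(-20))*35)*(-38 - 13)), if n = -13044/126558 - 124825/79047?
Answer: I*√1470377965779356487413/185259819 ≈ 206.98*I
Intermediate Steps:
n = -934927301/555779457 (n = -13044*1/126558 - 124825*1/79047 = -2174/21093 - 124825/79047 = -934927301/555779457 ≈ -1.6822)
√(n + ((4 - 1*(-20))*35)*(-38 - 13)) = √(-934927301/555779457 + ((4 - 1*(-20))*35)*(-38 - 13)) = √(-934927301/555779457 + ((4 + 20)*35)*(-51)) = √(-934927301/555779457 + (24*35)*(-51)) = √(-934927301/555779457 + 840*(-51)) = √(-934927301/555779457 - 42840) = √(-23810526865181/555779457) = I*√1470377965779356487413/185259819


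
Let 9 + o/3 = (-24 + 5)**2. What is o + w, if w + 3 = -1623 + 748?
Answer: 178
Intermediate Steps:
w = -878 (w = -3 + (-1623 + 748) = -3 - 875 = -878)
o = 1056 (o = -27 + 3*(-24 + 5)**2 = -27 + 3*(-19)**2 = -27 + 3*361 = -27 + 1083 = 1056)
o + w = 1056 - 878 = 178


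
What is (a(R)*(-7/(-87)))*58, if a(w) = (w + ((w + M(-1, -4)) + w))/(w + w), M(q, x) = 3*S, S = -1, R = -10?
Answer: 77/10 ≈ 7.7000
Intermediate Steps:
M(q, x) = -3 (M(q, x) = 3*(-1) = -3)
a(w) = (-3 + 3*w)/(2*w) (a(w) = (w + ((w - 3) + w))/(w + w) = (w + ((-3 + w) + w))/((2*w)) = (w + (-3 + 2*w))*(1/(2*w)) = (-3 + 3*w)*(1/(2*w)) = (-3 + 3*w)/(2*w))
(a(R)*(-7/(-87)))*58 = (((3/2)*(-1 - 10)/(-10))*(-7/(-87)))*58 = (((3/2)*(-⅒)*(-11))*(-7*(-1/87)))*58 = ((33/20)*(7/87))*58 = (77/580)*58 = 77/10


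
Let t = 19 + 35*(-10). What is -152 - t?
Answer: 179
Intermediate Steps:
t = -331 (t = 19 - 350 = -331)
-152 - t = -152 - 1*(-331) = -152 + 331 = 179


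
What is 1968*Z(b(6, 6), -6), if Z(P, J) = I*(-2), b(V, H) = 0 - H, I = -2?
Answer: 7872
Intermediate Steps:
b(V, H) = -H
Z(P, J) = 4 (Z(P, J) = -2*(-2) = 4)
1968*Z(b(6, 6), -6) = 1968*4 = 7872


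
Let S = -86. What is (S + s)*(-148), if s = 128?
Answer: -6216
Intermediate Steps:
(S + s)*(-148) = (-86 + 128)*(-148) = 42*(-148) = -6216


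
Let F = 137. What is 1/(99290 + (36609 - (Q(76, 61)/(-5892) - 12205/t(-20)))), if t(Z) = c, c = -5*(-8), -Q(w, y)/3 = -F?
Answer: 3928/535010077 ≈ 7.3419e-6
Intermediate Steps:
Q(w, y) = 411 (Q(w, y) = -(-3)*137 = -3*(-137) = 411)
c = 40
t(Z) = 40
1/(99290 + (36609 - (Q(76, 61)/(-5892) - 12205/t(-20)))) = 1/(99290 + (36609 - (411/(-5892) - 12205/40))) = 1/(99290 + (36609 - (411*(-1/5892) - 12205*1/40))) = 1/(99290 + (36609 - (-137/1964 - 2441/8))) = 1/(99290 + (36609 - 1*(-1198805/3928))) = 1/(99290 + (36609 + 1198805/3928)) = 1/(99290 + 144998957/3928) = 1/(535010077/3928) = 3928/535010077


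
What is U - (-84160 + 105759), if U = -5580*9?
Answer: -71819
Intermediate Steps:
U = -50220
U - (-84160 + 105759) = -50220 - (-84160 + 105759) = -50220 - 1*21599 = -50220 - 21599 = -71819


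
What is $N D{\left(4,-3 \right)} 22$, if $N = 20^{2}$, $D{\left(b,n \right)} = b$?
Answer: $35200$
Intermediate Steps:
$N = 400$
$N D{\left(4,-3 \right)} 22 = 400 \cdot 4 \cdot 22 = 400 \cdot 88 = 35200$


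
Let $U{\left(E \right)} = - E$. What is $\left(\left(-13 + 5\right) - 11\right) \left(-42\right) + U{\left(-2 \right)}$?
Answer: $800$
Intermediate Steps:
$\left(\left(-13 + 5\right) - 11\right) \left(-42\right) + U{\left(-2 \right)} = \left(\left(-13 + 5\right) - 11\right) \left(-42\right) - -2 = \left(-8 - 11\right) \left(-42\right) + 2 = \left(-19\right) \left(-42\right) + 2 = 798 + 2 = 800$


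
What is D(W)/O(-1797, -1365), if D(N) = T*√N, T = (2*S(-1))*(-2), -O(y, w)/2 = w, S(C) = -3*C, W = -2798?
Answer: -2*I*√2798/455 ≈ -0.23251*I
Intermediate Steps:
O(y, w) = -2*w
T = -12 (T = (2*(-3*(-1)))*(-2) = (2*3)*(-2) = 6*(-2) = -12)
D(N) = -12*√N
D(W)/O(-1797, -1365) = (-12*I*√2798)/((-2*(-1365))) = -12*I*√2798/2730 = -12*I*√2798*(1/2730) = -2*I*√2798/455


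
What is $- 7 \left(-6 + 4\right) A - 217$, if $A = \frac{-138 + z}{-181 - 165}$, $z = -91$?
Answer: $- \frac{35938}{173} \approx -207.73$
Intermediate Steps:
$A = \frac{229}{346}$ ($A = \frac{-138 - 91}{-181 - 165} = - \frac{229}{-346} = \left(-229\right) \left(- \frac{1}{346}\right) = \frac{229}{346} \approx 0.66185$)
$- 7 \left(-6 + 4\right) A - 217 = - 7 \left(-6 + 4\right) \frac{229}{346} - 217 = \left(-7\right) \left(-2\right) \frac{229}{346} - 217 = 14 \cdot \frac{229}{346} - 217 = \frac{1603}{173} - 217 = - \frac{35938}{173}$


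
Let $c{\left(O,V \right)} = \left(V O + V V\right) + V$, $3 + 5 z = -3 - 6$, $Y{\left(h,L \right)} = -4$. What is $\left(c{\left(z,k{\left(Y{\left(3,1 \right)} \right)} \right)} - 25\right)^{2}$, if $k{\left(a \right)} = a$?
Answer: $\frac{289}{25} \approx 11.56$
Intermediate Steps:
$z = - \frac{12}{5}$ ($z = - \frac{3}{5} + \frac{-3 - 6}{5} = - \frac{3}{5} + \frac{1}{5} \left(-9\right) = - \frac{3}{5} - \frac{9}{5} = - \frac{12}{5} \approx -2.4$)
$c{\left(O,V \right)} = V + V^{2} + O V$ ($c{\left(O,V \right)} = \left(O V + V^{2}\right) + V = \left(V^{2} + O V\right) + V = V + V^{2} + O V$)
$\left(c{\left(z,k{\left(Y{\left(3,1 \right)} \right)} \right)} - 25\right)^{2} = \left(- 4 \left(1 - \frac{12}{5} - 4\right) - 25\right)^{2} = \left(\left(-4\right) \left(- \frac{27}{5}\right) - 25\right)^{2} = \left(\frac{108}{5} - 25\right)^{2} = \left(- \frac{17}{5}\right)^{2} = \frac{289}{25}$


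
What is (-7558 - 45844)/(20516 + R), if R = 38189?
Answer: -53402/58705 ≈ -0.90967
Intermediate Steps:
(-7558 - 45844)/(20516 + R) = (-7558 - 45844)/(20516 + 38189) = -53402/58705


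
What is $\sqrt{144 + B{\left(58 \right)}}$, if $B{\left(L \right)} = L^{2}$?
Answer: $2 \sqrt{877} \approx 59.228$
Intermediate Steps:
$\sqrt{144 + B{\left(58 \right)}} = \sqrt{144 + 58^{2}} = \sqrt{144 + 3364} = \sqrt{3508} = 2 \sqrt{877}$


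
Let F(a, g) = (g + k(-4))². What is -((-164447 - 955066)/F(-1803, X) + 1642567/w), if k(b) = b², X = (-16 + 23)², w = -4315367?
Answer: 4838049301846/18232425575 ≈ 265.35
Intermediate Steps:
X = 49 (X = 7² = 49)
F(a, g) = (16 + g)² (F(a, g) = (g + (-4)²)² = (g + 16)² = (16 + g)²)
-((-164447 - 955066)/F(-1803, X) + 1642567/w) = -((-164447 - 955066)/((16 + 49)²) + 1642567/(-4315367)) = -(-1119513/(65²) + 1642567*(-1/4315367)) = -(-1119513/4225 - 1642567/4315367) = -1*(-4838049301846/18232425575) = 4838049301846/18232425575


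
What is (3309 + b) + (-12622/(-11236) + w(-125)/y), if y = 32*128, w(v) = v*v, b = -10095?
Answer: -78020620351/11505664 ≈ -6781.1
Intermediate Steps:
w(v) = v²
y = 4096
(3309 + b) + (-12622/(-11236) + w(-125)/y) = (3309 - 10095) + (-12622/(-11236) + (-125)²/4096) = -6786 + (-12622*(-1/11236) + 15625*(1/4096)) = -6786 + (6311/5618 + 15625/4096) = -6786 + 56815553/11505664 = -78020620351/11505664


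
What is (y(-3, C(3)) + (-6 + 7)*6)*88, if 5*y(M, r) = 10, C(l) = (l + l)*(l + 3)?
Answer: 704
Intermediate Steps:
C(l) = 2*l*(3 + l) (C(l) = (2*l)*(3 + l) = 2*l*(3 + l))
y(M, r) = 2 (y(M, r) = (⅕)*10 = 2)
(y(-3, C(3)) + (-6 + 7)*6)*88 = (2 + (-6 + 7)*6)*88 = (2 + 1*6)*88 = (2 + 6)*88 = 8*88 = 704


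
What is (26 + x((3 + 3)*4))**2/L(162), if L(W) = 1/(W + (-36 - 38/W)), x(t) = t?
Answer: 25467500/81 ≈ 3.1441e+5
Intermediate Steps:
L(W) = 1/(-36 + W - 38/W)
(26 + x((3 + 3)*4))**2/L(162) = (26 + (3 + 3)*4)**2/((162/(-38 + 162**2 - 36*162))) = (26 + 6*4)**2/((162/(-38 + 26244 - 5832))) = (26 + 24)**2/((162/20374)) = 50**2/((162*(1/20374))) = 2500/(81/10187) = 2500*(10187/81) = 25467500/81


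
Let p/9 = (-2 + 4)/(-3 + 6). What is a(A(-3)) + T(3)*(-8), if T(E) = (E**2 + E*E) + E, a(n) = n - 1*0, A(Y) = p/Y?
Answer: -170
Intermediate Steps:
p = 6 (p = 9*((-2 + 4)/(-3 + 6)) = 9*(2/3) = 6)
A(Y) = 6/Y
a(n) = n (a(n) = n + 0 = n)
T(E) = E + 2*E**2 (T(E) = (E**2 + E**2) + E = 2*E**2 + E = E + 2*E**2)
a(A(-3)) + T(3)*(-8) = 6/(-3) + (3*(1 + 2*3))*(-8) = 6*(-1/3) + (3*(1 + 6))*(-8) = -2 + (3*7)*(-8) = -2 + 21*(-8) = -2 - 168 = -170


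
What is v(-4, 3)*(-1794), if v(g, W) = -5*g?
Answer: -35880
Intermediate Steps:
v(-4, 3)*(-1794) = -5*(-4)*(-1794) = 20*(-1794) = -35880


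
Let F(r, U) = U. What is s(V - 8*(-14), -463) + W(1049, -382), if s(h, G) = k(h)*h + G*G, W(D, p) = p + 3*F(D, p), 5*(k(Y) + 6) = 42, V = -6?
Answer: 1065477/5 ≈ 2.1310e+5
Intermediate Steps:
k(Y) = 12/5 (k(Y) = -6 + (⅕)*42 = -6 + 42/5 = 12/5)
W(D, p) = 4*p (W(D, p) = p + 3*p = 4*p)
s(h, G) = G² + 12*h/5 (s(h, G) = 12*h/5 + G*G = 12*h/5 + G² = G² + 12*h/5)
s(V - 8*(-14), -463) + W(1049, -382) = ((-463)² + 12*(-6 - 8*(-14))/5) + 4*(-382) = (214369 + 12*(-6 + 112)/5) - 1528 = (214369 + (12/5)*106) - 1528 = (214369 + 1272/5) - 1528 = 1073117/5 - 1528 = 1065477/5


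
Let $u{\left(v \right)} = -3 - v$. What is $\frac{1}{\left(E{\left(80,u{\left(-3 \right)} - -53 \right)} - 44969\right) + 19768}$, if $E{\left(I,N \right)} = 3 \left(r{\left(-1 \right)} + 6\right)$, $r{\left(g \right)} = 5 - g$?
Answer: $- \frac{1}{25165} \approx -3.9738 \cdot 10^{-5}$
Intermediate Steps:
$E{\left(I,N \right)} = 36$ ($E{\left(I,N \right)} = 3 \left(\left(5 - -1\right) + 6\right) = 3 \left(\left(5 + 1\right) + 6\right) = 3 \left(6 + 6\right) = 3 \cdot 12 = 36$)
$\frac{1}{\left(E{\left(80,u{\left(-3 \right)} - -53 \right)} - 44969\right) + 19768} = \frac{1}{\left(36 - 44969\right) + 19768} = \frac{1}{-44933 + 19768} = \frac{1}{-25165} = - \frac{1}{25165}$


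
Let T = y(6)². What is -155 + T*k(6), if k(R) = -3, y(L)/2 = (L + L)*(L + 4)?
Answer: -172955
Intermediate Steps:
y(L) = 4*L*(4 + L) (y(L) = 2*((L + L)*(L + 4)) = 2*((2*L)*(4 + L)) = 2*(2*L*(4 + L)) = 4*L*(4 + L))
T = 57600 (T = (4*6*(4 + 6))² = (4*6*10)² = 240² = 57600)
-155 + T*k(6) = -155 + 57600*(-3) = -155 - 172800 = -172955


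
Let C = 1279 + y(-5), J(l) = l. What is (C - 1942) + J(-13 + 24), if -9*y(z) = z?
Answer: -5863/9 ≈ -651.44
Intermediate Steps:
y(z) = -z/9
C = 11516/9 (C = 1279 - ⅑*(-5) = 1279 + 5/9 = 11516/9 ≈ 1279.6)
(C - 1942) + J(-13 + 24) = (11516/9 - 1942) + (-13 + 24) = -5962/9 + 11 = -5863/9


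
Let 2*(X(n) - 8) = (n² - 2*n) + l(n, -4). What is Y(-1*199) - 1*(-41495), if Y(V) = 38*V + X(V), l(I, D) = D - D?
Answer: 107881/2 ≈ 53941.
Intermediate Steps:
l(I, D) = 0
X(n) = 8 + n²/2 - n (X(n) = 8 + ((n² - 2*n) + 0)/2 = 8 + (n² - 2*n)/2 = 8 + (n²/2 - n) = 8 + n²/2 - n)
Y(V) = 8 + V²/2 + 37*V (Y(V) = 38*V + (8 + V²/2 - V) = 8 + V²/2 + 37*V)
Y(-1*199) - 1*(-41495) = (8 + (-1*199)²/2 + 37*(-1*199)) - 1*(-41495) = (8 + (½)*(-199)² + 37*(-199)) + 41495 = (8 + (½)*39601 - 7363) + 41495 = (8 + 39601/2 - 7363) + 41495 = 24891/2 + 41495 = 107881/2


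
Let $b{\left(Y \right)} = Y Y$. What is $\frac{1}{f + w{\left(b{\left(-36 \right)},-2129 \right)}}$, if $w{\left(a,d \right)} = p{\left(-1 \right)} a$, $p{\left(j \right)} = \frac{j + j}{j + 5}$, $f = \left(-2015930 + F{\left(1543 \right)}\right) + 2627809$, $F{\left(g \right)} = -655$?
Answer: $\frac{1}{610576} \approx 1.6378 \cdot 10^{-6}$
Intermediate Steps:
$b{\left(Y \right)} = Y^{2}$
$f = 611224$ ($f = \left(-2015930 - 655\right) + 2627809 = -2016585 + 2627809 = 611224$)
$p{\left(j \right)} = \frac{2 j}{5 + j}$
$w{\left(a,d \right)} = - \frac{a}{2}$ ($w{\left(a,d \right)} = 2 \left(-1\right) \frac{1}{5 - 1} a = 2 \left(-1\right) \frac{1}{4} a = - \frac{a}{2}$)
$\frac{1}{f + w{\left(b{\left(-36 \right)},-2129 \right)}} = \frac{1}{611224 - \frac{\left(-36\right)^{2}}{2}} = \frac{1}{611224 - 648} = \frac{1}{610576}$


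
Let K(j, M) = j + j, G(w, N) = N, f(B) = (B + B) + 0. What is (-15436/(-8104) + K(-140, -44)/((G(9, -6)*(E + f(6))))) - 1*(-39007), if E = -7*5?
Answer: 5452927189/139794 ≈ 39007.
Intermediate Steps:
f(B) = 2*B (f(B) = 2*B + 0 = 2*B)
E = -35
K(j, M) = 2*j
(-15436/(-8104) + K(-140, -44)/((G(9, -6)*(E + f(6))))) - 1*(-39007) = (-15436/(-8104) + (2*(-140))/((-6*(-35 + 2*6)))) - 1*(-39007) = (-15436*(-1/8104) - 280*(-1/(6*(-35 + 12)))) + 39007 = (3859/2026 - 280/((-6*(-23)))) + 39007 = (3859/2026 - 280/138) + 39007 = (3859/2026 - 280*1/138) + 39007 = (3859/2026 - 140/69) + 39007 = -17369/139794 + 39007 = 5452927189/139794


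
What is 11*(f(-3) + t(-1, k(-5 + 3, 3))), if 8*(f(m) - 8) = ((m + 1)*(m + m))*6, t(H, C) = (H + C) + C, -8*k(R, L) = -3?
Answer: 737/4 ≈ 184.25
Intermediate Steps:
k(R, L) = 3/8 (k(R, L) = -⅛*(-3) = 3/8)
t(H, C) = H + 2*C (t(H, C) = (C + H) + C = H + 2*C)
f(m) = 8 + 3*m*(1 + m)/2 (f(m) = 8 + (((m + 1)*(m + m))*6)/8 = 8 + (((1 + m)*(2*m))*6)/8 = 8 + ((2*m*(1 + m))*6)/8 = 8 + (12*m*(1 + m))/8 = 8 + 3*m*(1 + m)/2)
11*(f(-3) + t(-1, k(-5 + 3, 3))) = 11*((8 + (3/2)*(-3) + (3/2)*(-3)²) + (-1 + 2*(3/8))) = 11*((8 - 9/2 + (3/2)*9) + (-1 + ¾)) = 11*((8 - 9/2 + 27/2) - ¼) = 11*(17 - ¼) = 11*(67/4) = 737/4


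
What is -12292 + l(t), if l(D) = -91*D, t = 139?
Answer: -24941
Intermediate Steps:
-12292 + l(t) = -12292 - 91*139 = -12292 - 12649 = -24941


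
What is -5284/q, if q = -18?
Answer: 2642/9 ≈ 293.56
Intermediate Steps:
-5284/q = -5284/(-18) = -5284*(-1/18) = 2642/9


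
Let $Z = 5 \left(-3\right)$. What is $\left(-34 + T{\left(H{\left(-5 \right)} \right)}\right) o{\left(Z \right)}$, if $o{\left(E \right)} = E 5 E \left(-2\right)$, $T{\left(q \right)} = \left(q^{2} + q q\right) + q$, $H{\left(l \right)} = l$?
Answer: $-24750$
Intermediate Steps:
$Z = -15$
$T{\left(q \right)} = q + 2 q^{2}$ ($T{\left(q \right)} = \left(q^{2} + q^{2}\right) + q = 2 q^{2} + q = q + 2 q^{2}$)
$o{\left(E \right)} = - 10 E^{2}$ ($o{\left(E \right)} = 5 E \left(- 2 E\right) = - 10 E^{2}$)
$\left(-34 + T{\left(H{\left(-5 \right)} \right)}\right) o{\left(Z \right)} = \left(-34 - 5 \left(1 + 2 \left(-5\right)\right)\right) \left(- 10 \left(-15\right)^{2}\right) = \left(-34 - 5 \left(1 - 10\right)\right) \left(\left(-10\right) 225\right) = \left(-34 - -45\right) \left(-2250\right) = \left(-34 + 45\right) \left(-2250\right) = 11 \left(-2250\right) = -24750$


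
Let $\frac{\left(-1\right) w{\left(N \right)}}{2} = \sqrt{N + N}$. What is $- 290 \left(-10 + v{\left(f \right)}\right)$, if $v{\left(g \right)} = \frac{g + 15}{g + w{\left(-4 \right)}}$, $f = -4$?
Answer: $\frac{18995}{6} - \frac{1595 i \sqrt{2}}{6} \approx 3165.8 - 375.95 i$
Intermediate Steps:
$w{\left(N \right)} = - 2 \sqrt{2} \sqrt{N}$ ($w{\left(N \right)} = - 2 \sqrt{N + N} = - 2 \sqrt{2 N} = - 2 \sqrt{2} \sqrt{N}$)
$v{\left(g \right)} = \frac{15 + g}{g - 4 i \sqrt{2}}$ ($v{\left(g \right)} = \frac{g + 15}{g - 2 \sqrt{2} \sqrt{-4}} = \frac{15 + g}{g - 2 \sqrt{2} \cdot 2 i} = \frac{15 + g}{g - 4 i \sqrt{2}}$)
$- 290 \left(-10 + v{\left(f \right)}\right) = - 290 \left(-10 + \frac{15 - 4}{-4 - 4 i \sqrt{2}}\right) = - 290 \left(-10 + \frac{1}{-4 - 4 i \sqrt{2}} \cdot 11\right) = - 290 \left(-10 + \frac{11}{-4 - 4 i \sqrt{2}}\right) = 2900 - \frac{3190}{-4 - 4 i \sqrt{2}}$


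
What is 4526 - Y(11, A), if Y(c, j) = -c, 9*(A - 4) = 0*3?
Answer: 4537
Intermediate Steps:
A = 4 (A = 4 + (0*3)/9 = 4 + (1/9)*0 = 4 + 0 = 4)
4526 - Y(11, A) = 4526 - (-1)*11 = 4526 - 1*(-11) = 4526 + 11 = 4537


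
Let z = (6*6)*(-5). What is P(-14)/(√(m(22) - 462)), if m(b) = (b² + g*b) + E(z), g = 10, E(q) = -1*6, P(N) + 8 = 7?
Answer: -√59/118 ≈ -0.065094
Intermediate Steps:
P(N) = -1 (P(N) = -8 + 7 = -1)
z = -180 (z = 36*(-5) = -180)
E(q) = -6
m(b) = -6 + b² + 10*b (m(b) = (b² + 10*b) - 6 = -6 + b² + 10*b)
P(-14)/(√(m(22) - 462)) = -1/(√((-6 + 22² + 10*22) - 462)) = -1/(√((-6 + 484 + 220) - 462)) = -1/(√(698 - 462)) = -1/(√236) = -1/(2*√59) = -√59/118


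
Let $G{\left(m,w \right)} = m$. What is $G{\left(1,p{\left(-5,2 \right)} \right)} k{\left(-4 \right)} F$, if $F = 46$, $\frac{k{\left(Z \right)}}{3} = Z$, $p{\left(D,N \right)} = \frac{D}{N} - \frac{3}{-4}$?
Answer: $-552$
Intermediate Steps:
$p{\left(D,N \right)} = \frac{3}{4} + \frac{D}{N}$ ($p{\left(D,N \right)} = \frac{D}{N} - - \frac{3}{4} = \frac{D}{N} + \frac{3}{4} = \frac{3}{4} + \frac{D}{N}$)
$k{\left(Z \right)} = 3 Z$
$G{\left(1,p{\left(-5,2 \right)} \right)} k{\left(-4 \right)} F = 1 \cdot 3 \left(-4\right) 46 = 1 \left(-12\right) 46 = \left(-12\right) 46 = -552$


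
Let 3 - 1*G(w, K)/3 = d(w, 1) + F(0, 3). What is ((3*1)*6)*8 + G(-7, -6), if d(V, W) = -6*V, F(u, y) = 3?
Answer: 18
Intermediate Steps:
d(V, W) = -6*V
G(w, K) = 18*w (G(w, K) = 9 - 3*(-6*w + 3) = 9 - 3*(3 - 6*w) = 9 + (-9 + 18*w) = 18*w)
((3*1)*6)*8 + G(-7, -6) = ((3*1)*6)*8 + 18*(-7) = (3*6)*8 - 126 = 18*8 - 126 = 144 - 126 = 18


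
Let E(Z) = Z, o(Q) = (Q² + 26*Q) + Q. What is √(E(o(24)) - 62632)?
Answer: 4*I*√3838 ≈ 247.81*I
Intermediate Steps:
o(Q) = Q² + 27*Q
√(E(o(24)) - 62632) = √(24*(27 + 24) - 62632) = √(24*51 - 62632) = √(1224 - 62632) = √(-61408) = 4*I*√3838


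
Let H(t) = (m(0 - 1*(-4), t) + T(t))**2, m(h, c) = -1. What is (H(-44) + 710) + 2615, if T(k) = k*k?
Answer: 3747550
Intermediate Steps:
T(k) = k**2
H(t) = (-1 + t**2)**2
(H(-44) + 710) + 2615 = ((-1 + (-44)**2)**2 + 710) + 2615 = ((-1 + 1936)**2 + 710) + 2615 = (1935**2 + 710) + 2615 = (3744225 + 710) + 2615 = 3744935 + 2615 = 3747550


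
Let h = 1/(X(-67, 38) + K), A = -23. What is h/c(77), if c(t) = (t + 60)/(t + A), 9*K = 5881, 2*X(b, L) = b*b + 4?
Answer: 972/7151263 ≈ 0.00013592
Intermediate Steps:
X(b, L) = 2 + b**2/2 (X(b, L) = (b*b + 4)/2 = (b**2 + 4)/2 = (4 + b**2)/2 = 2 + b**2/2)
K = 5881/9 (K = (1/9)*5881 = 5881/9 ≈ 653.44)
h = 18/52199 (h = 1/((2 + (1/2)*(-67)**2) + 5881/9) = 1/((2 + (1/2)*4489) + 5881/9) = 1/((2 + 4489/2) + 5881/9) = 1/(4493/2 + 5881/9) = 1/(52199/18) = 18/52199 ≈ 0.00034483)
c(t) = (60 + t)/(-23 + t) (c(t) = (t + 60)/(t - 23) = (60 + t)/(-23 + t))
h/c(77) = 18/(52199*(((60 + 77)/(-23 + 77)))) = 18/(52199*((137/54))) = 18/(52199*(((1/54)*137))) = 18/(52199*(137/54)) = (18/52199)*(54/137) = 972/7151263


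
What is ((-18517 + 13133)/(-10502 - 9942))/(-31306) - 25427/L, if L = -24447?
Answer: 2034206682410/1955820701901 ≈ 1.0401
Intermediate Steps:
((-18517 + 13133)/(-10502 - 9942))/(-31306) - 25427/L = ((-18517 + 13133)/(-10502 - 9942))/(-31306) - 25427/(-24447) = -5384/(-20444)*(-1/31306) - 25427*(-1/24447) = -5384*(-1/20444)*(-1/31306) + 25427/24447 = (1346/5111)*(-1/31306) + 25427/24447 = -673/80002483 + 25427/24447 = 2034206682410/1955820701901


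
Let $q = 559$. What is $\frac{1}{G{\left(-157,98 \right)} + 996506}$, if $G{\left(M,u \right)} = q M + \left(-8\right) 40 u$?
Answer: $\frac{1}{877383} \approx 1.1398 \cdot 10^{-6}$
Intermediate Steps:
$G{\left(M,u \right)} = - 320 u + 559 M$ ($G{\left(M,u \right)} = 559 M + \left(-8\right) 40 u = 559 M - 320 u = - 320 u + 559 M$)
$\frac{1}{G{\left(-157,98 \right)} + 996506} = \frac{1}{\left(\left(-320\right) 98 + 559 \left(-157\right)\right) + 996506} = \frac{1}{\left(-31360 - 87763\right) + 996506} = \frac{1}{-119123 + 996506} = \frac{1}{877383}$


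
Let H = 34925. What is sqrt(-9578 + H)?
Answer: sqrt(25347) ≈ 159.21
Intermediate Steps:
sqrt(-9578 + H) = sqrt(-9578 + 34925) = sqrt(25347)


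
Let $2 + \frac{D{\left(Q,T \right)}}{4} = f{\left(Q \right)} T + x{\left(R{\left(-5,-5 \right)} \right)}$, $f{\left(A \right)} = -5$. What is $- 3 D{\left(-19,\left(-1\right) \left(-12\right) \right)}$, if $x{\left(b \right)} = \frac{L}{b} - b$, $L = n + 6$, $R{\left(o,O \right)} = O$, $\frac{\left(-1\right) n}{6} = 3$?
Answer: $\frac{3276}{5} \approx 655.2$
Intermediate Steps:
$n = -18$ ($n = \left(-6\right) 3 = -18$)
$L = -12$ ($L = -18 + 6 = -12$)
$x{\left(b \right)} = - b - \frac{12}{b}$ ($x{\left(b \right)} = - \frac{12}{b} - b = - b - \frac{12}{b}$)
$D{\left(Q,T \right)} = \frac{108}{5} - 20 T$ ($D{\left(Q,T \right)} = -8 + 4 \left(- 5 T - \left(-5 + \frac{12}{-5}\right)\right) = -8 + 4 \left(- 5 T + \left(5 - - \frac{12}{5}\right)\right) = -8 + 4 \left(- 5 T + \left(5 + \frac{12}{5}\right)\right) = -8 + 4 \left(- 5 T + \frac{37}{5}\right) = -8 + 4 \left(\frac{37}{5} - 5 T\right) = -8 - \left(- \frac{148}{5} + 20 T\right) = \frac{108}{5} - 20 T$)
$- 3 D{\left(-19,\left(-1\right) \left(-12\right) \right)} = - 3 \left(\frac{108}{5} - 20 \left(\left(-1\right) \left(-12\right)\right)\right) = - 3 \left(\frac{108}{5} - 240\right) = \left(-3\right) \left(- \frac{1092}{5}\right) = \frac{3276}{5}$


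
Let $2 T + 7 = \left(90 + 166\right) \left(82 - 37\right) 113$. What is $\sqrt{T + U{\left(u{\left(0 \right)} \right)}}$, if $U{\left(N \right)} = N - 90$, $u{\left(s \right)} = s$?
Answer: $\frac{\sqrt{2603146}}{2} \approx 806.71$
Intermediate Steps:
$U{\left(N \right)} = -90 + N$ ($U{\left(N \right)} = N - 90 = -90 + N$)
$T = \frac{1301753}{2}$ ($T = - \frac{7}{2} + \frac{\left(90 + 166\right) \left(82 - 37\right) 113}{2} = - \frac{7}{2} + \frac{256 \cdot 45 \cdot 113}{2} = - \frac{7}{2} + \frac{11520 \cdot 113}{2} = - \frac{7}{2} + \frac{1}{2} \cdot 1301760 = - \frac{7}{2} + 650880 = \frac{1301753}{2} \approx 6.5088 \cdot 10^{5}$)
$\sqrt{T + U{\left(u{\left(0 \right)} \right)}} = \sqrt{\frac{1301753}{2} + \left(-90 + 0\right)} = \sqrt{\frac{1301753}{2} - 90} = \sqrt{\frac{1301573}{2}} = \frac{\sqrt{2603146}}{2}$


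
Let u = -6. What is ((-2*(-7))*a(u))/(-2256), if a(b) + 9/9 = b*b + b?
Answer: -203/1128 ≈ -0.17996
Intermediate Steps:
a(b) = -1 + b + b² (a(b) = -1 + (b*b + b) = -1 + (b² + b) = -1 + (b + b²) = -1 + b + b²)
((-2*(-7))*a(u))/(-2256) = ((-2*(-7))*(-1 - 6 + (-6)²))/(-2256) = (14*(-1 - 6 + 36))*(-1/2256) = (14*29)*(-1/2256) = 406*(-1/2256) = -203/1128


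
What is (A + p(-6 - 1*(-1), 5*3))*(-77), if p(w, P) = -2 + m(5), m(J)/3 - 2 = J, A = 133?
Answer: -11704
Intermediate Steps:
m(J) = 6 + 3*J
p(w, P) = 19 (p(w, P) = -2 + (6 + 3*5) = -2 + (6 + 15) = -2 + 21 = 19)
(A + p(-6 - 1*(-1), 5*3))*(-77) = (133 + 19)*(-77) = 152*(-77) = -11704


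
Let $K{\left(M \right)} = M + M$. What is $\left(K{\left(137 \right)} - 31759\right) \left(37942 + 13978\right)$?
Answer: $-1634701200$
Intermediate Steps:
$K{\left(M \right)} = 2 M$
$\left(K{\left(137 \right)} - 31759\right) \left(37942 + 13978\right) = \left(2 \cdot 137 - 31759\right) \left(37942 + 13978\right) = \left(274 - 31759\right) 51920 = \left(-31485\right) 51920 = -1634701200$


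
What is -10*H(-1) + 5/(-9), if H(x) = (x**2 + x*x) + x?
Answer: -95/9 ≈ -10.556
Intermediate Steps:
H(x) = x + 2*x**2 (H(x) = (x**2 + x**2) + x = 2*x**2 + x = x + 2*x**2)
-10*H(-1) + 5/(-9) = -(-10)*(1 + 2*(-1)) + 5/(-9) = -(-10)*(1 - 2) + 5*(-1/9) = -(-10)*(-1) - 5/9 = -10*1 - 5/9 = -10 - 5/9 = -95/9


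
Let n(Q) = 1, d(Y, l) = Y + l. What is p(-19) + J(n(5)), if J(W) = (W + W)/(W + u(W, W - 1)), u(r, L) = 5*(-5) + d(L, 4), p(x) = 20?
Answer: 199/10 ≈ 19.900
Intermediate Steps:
u(r, L) = -21 + L (u(r, L) = 5*(-5) + (L + 4) = -25 + (4 + L) = -21 + L)
J(W) = 2*W/(-22 + 2*W) (J(W) = (W + W)/(W + (-21 + (W - 1))) = (2*W)/(W + (-21 + (-1 + W))) = (2*W)/(W + (-22 + W)) = (2*W)/(-22 + 2*W) = 2*W/(-22 + 2*W))
p(-19) + J(n(5)) = 20 + 1/(-11 + 1) = 20 + 1/(-10) = 20 + 1*(-⅒) = 20 - ⅒ = 199/10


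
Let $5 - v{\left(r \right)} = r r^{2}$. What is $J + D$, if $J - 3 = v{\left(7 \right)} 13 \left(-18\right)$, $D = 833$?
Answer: $79928$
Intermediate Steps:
$v{\left(r \right)} = 5 - r^{3}$ ($v{\left(r \right)} = 5 - r r^{2} = 5 - r^{3}$)
$J = 79095$ ($J = 3 + \left(5 - 7^{3}\right) 13 \left(-18\right) = 3 + \left(5 - 343\right) 13 \left(-18\right) = 3 + \left(-338\right) 13 \left(-18\right) = 3 - -79092 = 3 + 79092 = 79095$)
$J + D = 79095 + 833 = 79928$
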